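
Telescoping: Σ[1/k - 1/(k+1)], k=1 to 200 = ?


Telescoping: adjacent terms cancel.
= 1/1 - 1/201
= 1 - 1/201 = 200/201

Sum = 200/201


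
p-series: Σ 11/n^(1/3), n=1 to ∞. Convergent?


p-series test: Σ c/n^p converges if p > 1, diverges if p ≤ 1 (constant c > 0 doesn't affect convergence).
p = 1/3
1/3 ≤ 1 → DIVERGES

Diverges (p = 1/3 ≤ 1)


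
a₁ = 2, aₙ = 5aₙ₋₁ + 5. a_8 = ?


Computing step by step:
a_1 = 2
a_2 = 15
a_3 = 80
a_4 = 405
a_5 = 2030
a_6 = 10155
a_7 = 50780
a_8 = 253905


a_8 = 253905


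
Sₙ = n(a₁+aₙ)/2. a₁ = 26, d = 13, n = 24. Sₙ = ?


aₙ = 26 + (24-1)×13 = 325
Sₙ = n(a₁+aₙ)/2 = 24×(26+325)/2
= 24×351/2 = 4212

S_24 = 4212


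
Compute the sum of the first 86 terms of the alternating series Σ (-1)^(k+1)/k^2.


S = 1 - 1/4 + 1/9 - 1/16 + 1/25 - 1/36 + 1/49 - 1/64 ± ...
= 0.8224
(Full series converges to +π²/12 ≈ +0.8225)

S_86 = 0.8224


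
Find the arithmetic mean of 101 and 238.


AM = (101 + 238)/2 = 339/2 = 169.5

AM = 169.5


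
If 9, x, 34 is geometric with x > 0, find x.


GM = √(9×34) = √306 = 17.4929

GM = 17.4929


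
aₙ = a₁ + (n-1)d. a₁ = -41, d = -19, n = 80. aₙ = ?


aₙ = a₁ + (n-1)d
= -41 + (80-1)×-19
= -41 - 1501
= -1542

a_80 = -1542


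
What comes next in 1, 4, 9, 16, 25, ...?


Pattern: perfect squares: n²
Terms: 1, 4, 9, 16, 25
Next term = 36

Next term = 36


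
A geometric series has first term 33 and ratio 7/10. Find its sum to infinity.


S∞ = a₁/(1-r) = 33/(1 - 7/10)
= 33/(3/10)
= 110

S∞ = 110


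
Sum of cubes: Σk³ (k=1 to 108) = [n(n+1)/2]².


n(n+1)/2 = 108×109/2 = 5886
Σk³ = 5886² = 34644996

Σk³ = 34644996


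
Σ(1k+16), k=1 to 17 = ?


Σ(1k+16) = 1·Σk + 16·n
= 1·153 + 16·17
= 153 + 272 = 425

Σ = 425


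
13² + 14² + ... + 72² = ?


Σₖ₌13^72 k² = Σₖ₌₁^72 k² − Σₖ₌₁^12 k²
= 72·73·145/6 − 12·13·25/6
= 127020 − 650 = 126370

Σk² = 126370


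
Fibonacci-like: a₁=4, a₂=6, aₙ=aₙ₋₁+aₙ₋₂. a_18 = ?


Computing iteratively: 4, 6, 10, 16, 26, 42, 68, 110, 178, 288, 466, 754, ...
a_18 = 13530

a_18 = 13530


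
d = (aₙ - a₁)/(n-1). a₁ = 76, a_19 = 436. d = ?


d = (aₙ - a₁)/(n-1)
= (436 - 76)/(19-1)
= 360/18 = 20

d = 20


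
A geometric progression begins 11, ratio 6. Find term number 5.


aₙ = a₁·r^(n-1)
= 11×6^4
= 11×1296
= 14256

a_5 = 14256


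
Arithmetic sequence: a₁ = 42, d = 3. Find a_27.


aₙ = a₁ + (n-1)d
= 42 + (27-1)×3
= 42 + 78
= 120

a_27 = 120


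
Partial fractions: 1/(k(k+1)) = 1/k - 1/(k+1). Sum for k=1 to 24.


1/(k(k+1)) = 1/k - 1/(k+1) (partial fractions)
Telescoping: Σ = 1 - 1/25 = 24/25

Sum = 24/25


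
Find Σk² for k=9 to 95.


Σₖ₌9^95 k² = Σₖ₌₁^95 k² − Σₖ₌₁^8 k²
= 95·96·191/6 − 8·9·17/6
= 290320 − 204 = 290116

Σk² = 290116


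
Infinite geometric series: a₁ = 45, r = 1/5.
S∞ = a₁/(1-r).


S∞ = a₁/(1-r) = 45/(1 - 1/5)
= 45/(4/5)
= 225/4

S∞ = 225/4


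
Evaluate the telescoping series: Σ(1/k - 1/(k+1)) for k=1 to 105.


Telescoping: adjacent terms cancel.
= 1/1 - 1/106
= 1 - 1/106 = 105/106

Sum = 105/106


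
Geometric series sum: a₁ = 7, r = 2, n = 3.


Sₙ = 7×(2^3 - 1)/(2 - 1)
= 7×(8 - 1)/1
= 7×7/1
= 49

S_3 = 49


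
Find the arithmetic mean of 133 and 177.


AM = (133 + 177)/2 = 310/2 = 155

AM = 155


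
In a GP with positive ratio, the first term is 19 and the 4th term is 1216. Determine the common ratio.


r^(n-1) = aₙ/a₁
r^3 = 1216/19 = 64
r = 64^(1/3)
= 4

r = 4


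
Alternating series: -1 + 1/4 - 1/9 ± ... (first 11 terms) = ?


S = -1 + 1/4 - 1/9 + 1/16 - 1/25 + 1/36 - 1/49 + 1/64 ± ...
= -0.8262
(Full series converges to -π²/12 ≈ -0.8225)

S_11 = -0.8262


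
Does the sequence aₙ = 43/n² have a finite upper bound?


a₁ = 43, a₂ = 43/4, a₃ = 43/9, ...
0 < aₙ ≤ 43 for all n ≥ 1
The sequence IS bounded

Bounded (0 < aₙ ≤ 43)


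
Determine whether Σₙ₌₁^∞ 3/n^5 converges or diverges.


p-series test: Σ c/n^p converges if p > 1, diverges if p ≤ 1 (constant c > 0 doesn't affect convergence).
p = 5
5 > 1 → CONVERGES

Converges (p = 5 > 1)


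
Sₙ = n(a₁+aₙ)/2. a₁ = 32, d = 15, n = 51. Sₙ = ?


aₙ = 32 + (51-1)×15 = 782
Sₙ = n(a₁+aₙ)/2 = 51×(32+782)/2
= 51×814/2 = 20757

S_51 = 20757


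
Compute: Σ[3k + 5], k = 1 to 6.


Σ(3k+5) = 3·Σk + 5·n
= 3·21 + 5·6
= 63 + 30 = 93

Σ = 93


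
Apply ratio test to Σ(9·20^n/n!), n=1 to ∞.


aₙ = 9·20^n/n!
a_{n+1}/aₙ = 20^(n+1)/(n+1)! × n!/20^n  (constant 9 cancels)
= 20/(n+1)
L = lim(n→∞) 20/(n+1) = 0
L < 1 → series CONVERGES

Converges (ratio test: L = 0 < 1)


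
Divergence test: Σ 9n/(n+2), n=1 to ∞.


lim(n→∞) 9n/(n+2) = 9/1 = 9  (divide numerator and denominator by n)
lim aₙ = 9 ≠ 0 → series DIVERGES

Diverges (lim aₙ = 9 ≠ 0)


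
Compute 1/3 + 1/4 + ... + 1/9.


Σₖ₌3^9 1/k = 1/3 + 1/4 + 1/5 + 1/6 + 1/7 + 1/8 + 1/9
= 3349/2520
≈ 1.329

Sum = 3349/2520 ≈ 1.329


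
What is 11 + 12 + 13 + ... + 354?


Σₖ₌11^354 k = Σₖ₌₁^354 k − Σₖ₌₁^10 k
= 354·355/2 − 10·11/2
= 62835 − 55 = 62780

Σk = 62780


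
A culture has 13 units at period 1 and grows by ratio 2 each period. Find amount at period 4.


aₙ = a₁·r^(n-1)
= 13×2^3
= 13×8
= 104

a_4 = 104


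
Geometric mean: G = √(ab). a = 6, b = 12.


GM = √(6×12) = √72 = 8.4853

GM = 8.4853


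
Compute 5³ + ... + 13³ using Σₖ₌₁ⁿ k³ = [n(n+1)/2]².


Σₖ₌5^13 k³ = [13·14/2]² − [4·5/2]²
= 8281 − 100 = 8181

Σk³ = 8181


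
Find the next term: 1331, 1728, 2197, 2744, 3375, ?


Pattern: perfect cubes: n³
Terms: 1331, 1728, 2197, 2744, 3375
Next term = 4096

Next term = 4096


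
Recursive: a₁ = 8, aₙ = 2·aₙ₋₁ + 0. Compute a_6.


Computing step by step:
a_1 = 8
a_2 = 16
a_3 = 32
a_4 = 64
a_5 = 128
a_6 = 256


a_6 = 256


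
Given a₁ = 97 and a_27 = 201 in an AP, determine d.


d = (aₙ - a₁)/(n-1)
= (201 - 97)/(27-1)
= 104/26 = 4

d = 4


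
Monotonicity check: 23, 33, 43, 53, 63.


Differences: 10, 10, 10, 10
All differences > 0 → strictly INCREASING

Monotonically increasing


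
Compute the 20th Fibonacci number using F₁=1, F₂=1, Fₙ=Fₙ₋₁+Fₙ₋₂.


Fibonacci sequence: 1, 1, 2, 3, 5, 8, 13, 21, 34, 55, 89, ...
F(20) = 6765

F(20) = 6765


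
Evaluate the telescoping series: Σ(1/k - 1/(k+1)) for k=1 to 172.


Telescoping: adjacent terms cancel.
= 1/1 - 1/173
= 1 - 1/173 = 172/173

Sum = 172/173


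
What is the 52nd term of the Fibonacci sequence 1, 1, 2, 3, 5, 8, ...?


Fibonacci sequence: 1, 1, 2, 3, 5, 8, 13, 21, 34, 55, 89, ...
F(52) = 32951280099

F(52) = 32951280099


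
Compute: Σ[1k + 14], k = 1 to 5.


Σ(1k+14) = 1·Σk + 14·n
= 1·15 + 14·5
= 15 + 70 = 85

Σ = 85


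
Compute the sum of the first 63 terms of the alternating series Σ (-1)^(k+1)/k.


S = 1 - 1/2 + 1/3 - 1/4 + 1/5 - 1/6 + 1/7 - 1/8 ± ...
= 0.701
(Full series converges to +ln(2) ≈ +0.6931)

S_63 = 0.701


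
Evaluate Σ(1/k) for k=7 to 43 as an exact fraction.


Σₖ₌7^43 1/k = 1/7 + 1/8 + 1/9 + ... + 1/43
= 232431227381323457/122332313750680800
≈ 1.9

Sum = 232431227381323457/122332313750680800 ≈ 1.9


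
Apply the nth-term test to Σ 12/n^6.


lim(n→∞) 12/n^6 = 0
lim aₙ = 0 → nth-term test is INCONCLUSIVE
(Need other tests; this is actually a convergent p-series with p=6 > 1)

Inconclusive (lim aₙ = 0; need another test)


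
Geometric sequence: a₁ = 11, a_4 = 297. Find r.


r^(n-1) = aₙ/a₁
r^3 = 297/11 = 27
r = 27^(1/3)
= 3

r = 3


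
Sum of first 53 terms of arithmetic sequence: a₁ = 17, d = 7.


aₙ = 17 + (53-1)×7 = 381
Sₙ = n(a₁+aₙ)/2 = 53×(17+381)/2
= 53×398/2 = 10547

S_53 = 10547


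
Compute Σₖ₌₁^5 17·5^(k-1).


Sₙ = 17×(5^5 - 1)/(5 - 1)
= 17×(3125 - 1)/4
= 17×3124/4
= 13277

S_5 = 13277


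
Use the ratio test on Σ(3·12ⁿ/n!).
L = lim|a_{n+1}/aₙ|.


aₙ = 3·12^n/n!
a_{n+1}/aₙ = 12^(n+1)/(n+1)! × n!/12^n  (constant 3 cancels)
= 12/(n+1)
L = lim(n→∞) 12/(n+1) = 0
L < 1 → series CONVERGES

Converges (ratio test: L = 0 < 1)


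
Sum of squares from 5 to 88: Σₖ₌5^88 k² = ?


Σₖ₌5^88 k² = Σₖ₌₁^88 k² − Σₖ₌₁^4 k²
= 88·89·177/6 − 4·5·9/6
= 231044 − 30 = 231014

Σk² = 231014


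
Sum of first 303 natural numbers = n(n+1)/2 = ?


n(n+1)/2 = 303×304/2 = 92112/2 = 46056

Σk = 46056


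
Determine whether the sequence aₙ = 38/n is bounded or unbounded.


a₁ = 38, a₂ = 38/2, a₃ = 38/3, ...
0 < aₙ ≤ 38 for all n ≥ 1
Lower bound: 0, Upper bound: 38
The sequence IS bounded

Bounded (0 < aₙ ≤ 38)


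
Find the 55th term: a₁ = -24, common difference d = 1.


aₙ = a₁ + (n-1)d
= -24 + (55-1)×1
= -24 + 54
= 30

a_55 = 30


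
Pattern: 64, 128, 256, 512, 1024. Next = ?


Pattern: powers of 2: 2ⁿ
Terms: 64, 128, 256, 512, 1024
Next term = 2048

Next term = 2048


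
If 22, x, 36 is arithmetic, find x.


AM = (22 + 36)/2 = 58/2 = 29

AM = 29


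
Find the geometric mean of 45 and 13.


GM = √(45×13) = √585 = 24.1868

GM = 24.1868


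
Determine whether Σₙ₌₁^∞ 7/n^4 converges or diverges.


p-series test: Σ c/n^p converges if p > 1, diverges if p ≤ 1 (constant c > 0 doesn't affect convergence).
p = 4
4 > 1 → CONVERGES

Converges (p = 4 > 1)


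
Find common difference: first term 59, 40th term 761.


d = (aₙ - a₁)/(n-1)
= (761 - 59)/(40-1)
= 702/39 = 18

d = 18


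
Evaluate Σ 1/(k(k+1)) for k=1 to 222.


1/(k(k+1)) = 1/k - 1/(k+1) (partial fractions)
Telescoping: Σ = 1 - 1/223 = 222/223

Sum = 222/223


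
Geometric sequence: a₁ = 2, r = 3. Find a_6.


aₙ = a₁·r^(n-1)
= 2×3^5
= 2×243
= 486

a_6 = 486


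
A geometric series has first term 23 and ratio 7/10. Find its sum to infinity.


S∞ = a₁/(1-r) = 23/(1 - 7/10)
= 23/(3/10)
= 230/3

S∞ = 230/3


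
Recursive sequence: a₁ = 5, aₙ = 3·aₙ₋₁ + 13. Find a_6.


Computing step by step:
a_1 = 5
a_2 = 28
a_3 = 97
a_4 = 304
a_5 = 925
a_6 = 2788


a_6 = 2788


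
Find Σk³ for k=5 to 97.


Σₖ₌5^97 k³ = [97·98/2]² − [4·5/2]²
= 22591009 − 100 = 22590909

Σk³ = 22590909


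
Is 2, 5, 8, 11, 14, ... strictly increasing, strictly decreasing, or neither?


Differences: 3, 3, 3, 3
All differences > 0 → strictly INCREASING

Monotonically increasing


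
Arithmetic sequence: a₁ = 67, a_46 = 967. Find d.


d = (aₙ - a₁)/(n-1)
= (967 - 67)/(46-1)
= 900/45 = 20

d = 20


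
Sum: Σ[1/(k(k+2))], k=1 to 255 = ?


1/(k(k+2)) = (1/2)·(1/k - 1/(k+2)) (partial fractions)
Telescoping: Σ = (1/2)·(1 + 1/2 - 1/256 - 1/257) = 98175/131584

Sum = 98175/131584


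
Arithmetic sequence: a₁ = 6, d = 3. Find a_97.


aₙ = a₁ + (n-1)d
= 6 + (97-1)×3
= 6 + 288
= 294

a_97 = 294


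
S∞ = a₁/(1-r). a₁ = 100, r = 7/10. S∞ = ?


S∞ = a₁/(1-r) = 100/(1 - 7/10)
= 100/(3/10)
= 1000/3

S∞ = 1000/3


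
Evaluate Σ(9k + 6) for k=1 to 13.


Σ(9k+6) = 9·Σk + 6·n
= 9·91 + 6·13
= 819 + 78 = 897

Σ = 897


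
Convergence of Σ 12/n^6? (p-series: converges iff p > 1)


p-series test: Σ c/n^p converges if p > 1, diverges if p ≤ 1 (constant c > 0 doesn't affect convergence).
p = 6
6 > 1 → CONVERGES

Converges (p = 6 > 1)


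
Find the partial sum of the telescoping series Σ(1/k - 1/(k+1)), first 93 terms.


Telescoping: adjacent terms cancel.
= 1/1 - 1/94
= 1 - 1/94 = 93/94

Sum = 93/94


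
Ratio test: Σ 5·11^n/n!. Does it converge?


aₙ = 5·11^n/n!
a_{n+1}/aₙ = 11^(n+1)/(n+1)! × n!/11^n  (constant 5 cancels)
= 11/(n+1)
L = lim(n→∞) 11/(n+1) = 0
L < 1 → series CONVERGES

Converges (ratio test: L = 0 < 1)


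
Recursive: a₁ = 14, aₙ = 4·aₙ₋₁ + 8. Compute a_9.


Computing step by step:
a_1 = 14
a_2 = 64
a_3 = 264
a_4 = 1064
a_5 = 4264
a_6 = 17064
a_7 = 68264
a_8 = 273064
a_9 = 1092264


a_9 = 1092264


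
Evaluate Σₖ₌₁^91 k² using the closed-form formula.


n = 91
n(n+1)(2n+1)/6 = 91×92×183/6
= 1532076/6 = 255346

Σk² = 255346


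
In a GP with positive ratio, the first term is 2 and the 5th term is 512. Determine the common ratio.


r^(n-1) = aₙ/a₁
r^4 = 512/2 = 256
r = 256^(1/4)
= ±4; taking r > 0 gives r = 4

r = 4


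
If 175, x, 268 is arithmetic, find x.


AM = (175 + 268)/2 = 443/2 = 221.5

AM = 221.5


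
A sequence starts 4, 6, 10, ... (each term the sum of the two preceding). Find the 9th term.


Computing iteratively: 4, 6, 10, 16, 26, 42, 68, 110, 178
a_9 = 178

a_9 = 178


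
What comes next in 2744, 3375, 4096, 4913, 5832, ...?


Pattern: perfect cubes: n³
Terms: 2744, 3375, 4096, 4913, 5832
Next term = 6859

Next term = 6859


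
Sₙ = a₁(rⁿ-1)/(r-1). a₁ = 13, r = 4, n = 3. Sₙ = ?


Sₙ = 13×(4^3 - 1)/(4 - 1)
= 13×(64 - 1)/3
= 13×63/3
= 273

S_3 = 273


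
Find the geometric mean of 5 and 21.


GM = √(5×21) = √105 = 10.247

GM = 10.247


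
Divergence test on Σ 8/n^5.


lim(n→∞) 8/n^5 = 0
lim aₙ = 0 → nth-term test is INCONCLUSIVE
(Need other tests; this is actually a convergent p-series with p=5 > 1)

Inconclusive (lim aₙ = 0; need another test)


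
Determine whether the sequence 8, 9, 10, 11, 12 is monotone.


Differences: 1, 1, 1, 1
All differences > 0 → strictly INCREASING

Monotonically increasing


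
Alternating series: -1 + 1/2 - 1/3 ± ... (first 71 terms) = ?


S = -1 + 1/2 - 1/3 + 1/4 - 1/5 + 1/6 - 1/7 + 1/8 ± ...
= -0.7001
(Full series converges to -ln(2) ≈ -0.6931)

S_71 = -0.7001


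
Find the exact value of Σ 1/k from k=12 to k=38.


Σₖ₌12^38 1/k = 1/12 + 1/13 + 1/14 + ... + 1/38
= 922056143114129/763275922437600
≈ 1.208

Sum = 922056143114129/763275922437600 ≈ 1.208


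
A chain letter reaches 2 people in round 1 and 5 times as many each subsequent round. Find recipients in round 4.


aₙ = a₁·r^(n-1)
= 2×5^3
= 2×125
= 250

a_4 = 250


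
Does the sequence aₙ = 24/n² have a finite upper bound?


a₁ = 24, a₂ = 24/4, a₃ = 24/9, ...
0 < aₙ ≤ 24 for all n ≥ 1
The sequence IS bounded

Bounded (0 < aₙ ≤ 24)


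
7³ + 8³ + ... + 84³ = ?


Σₖ₌7^84 k³ = [84·85/2]² − [6·7/2]²
= 12744900 − 441 = 12744459

Σk³ = 12744459


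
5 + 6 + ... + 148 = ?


Σₖ₌5^148 k = Σₖ₌₁^148 k − Σₖ₌₁^4 k
= 148·149/2 − 4·5/2
= 11026 − 10 = 11016

Σk = 11016


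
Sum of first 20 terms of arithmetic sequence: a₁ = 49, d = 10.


aₙ = 49 + (20-1)×10 = 239
Sₙ = n(a₁+aₙ)/2 = 20×(49+239)/2
= 20×288/2 = 2880

S_20 = 2880


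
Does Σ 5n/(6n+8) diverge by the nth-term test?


lim(n→∞) 5n/(6n+8) = 5/6 = 5/6  (divide numerator and denominator by n)
lim aₙ = 5/6 ≠ 0 → series DIVERGES

Diverges (lim aₙ = 5/6 ≠ 0)


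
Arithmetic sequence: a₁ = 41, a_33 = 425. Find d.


d = (aₙ - a₁)/(n-1)
= (425 - 41)/(33-1)
= 384/32 = 12

d = 12


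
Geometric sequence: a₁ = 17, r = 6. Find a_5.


aₙ = a₁·r^(n-1)
= 17×6^4
= 17×1296
= 22032

a_5 = 22032


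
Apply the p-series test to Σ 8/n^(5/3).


p-series test: Σ c/n^p converges if p > 1, diverges if p ≤ 1 (constant c > 0 doesn't affect convergence).
p = 5/3
5/3 > 1 → CONVERGES

Converges (p = 5/3 > 1)


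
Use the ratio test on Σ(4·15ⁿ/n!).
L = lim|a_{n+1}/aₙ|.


aₙ = 4·15^n/n!
a_{n+1}/aₙ = 15^(n+1)/(n+1)! × n!/15^n  (constant 4 cancels)
= 15/(n+1)
L = lim(n→∞) 15/(n+1) = 0
L < 1 → series CONVERGES

Converges (ratio test: L = 0 < 1)


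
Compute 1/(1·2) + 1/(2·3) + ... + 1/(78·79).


1/(k(k+1)) = 1/k - 1/(k+1) (partial fractions)
Telescoping: Σ = 1 - 1/79 = 78/79

Sum = 78/79


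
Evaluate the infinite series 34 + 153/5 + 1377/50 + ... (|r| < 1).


S∞ = a₁/(1-r) = 34/(1 - 9/10)
= 34/(1/10)
= 340

S∞ = 340


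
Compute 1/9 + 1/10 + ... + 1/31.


Σₖ₌9^31 1/k = 1/9 + 1/10 + 1/11 + ... + 1/31
= 94540143454447/72201776446800
≈ 1.3094

Sum = 94540143454447/72201776446800 ≈ 1.3094


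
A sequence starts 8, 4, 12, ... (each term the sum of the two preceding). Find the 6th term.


Computing iteratively: 8, 4, 12, 16, 28, 44
a_6 = 44

a_6 = 44


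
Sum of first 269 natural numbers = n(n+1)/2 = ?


n(n+1)/2 = 269×270/2 = 72630/2 = 36315

Σk = 36315


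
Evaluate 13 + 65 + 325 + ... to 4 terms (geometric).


Sₙ = 13×(5^4 - 1)/(5 - 1)
= 13×(625 - 1)/4
= 13×624/4
= 2028

S_4 = 2028


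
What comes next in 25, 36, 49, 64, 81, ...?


Pattern: perfect squares: n²
Terms: 25, 36, 49, 64, 81
Next term = 100

Next term = 100


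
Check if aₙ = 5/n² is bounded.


a₁ = 5, a₂ = 5/4, a₃ = 5/9, ...
0 < aₙ ≤ 5 for all n ≥ 1
The sequence IS bounded

Bounded (0 < aₙ ≤ 5)


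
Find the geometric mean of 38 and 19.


GM = √(38×19) = √722 = 26.8701

GM = 26.8701


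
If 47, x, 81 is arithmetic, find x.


AM = (47 + 81)/2 = 128/2 = 64

AM = 64


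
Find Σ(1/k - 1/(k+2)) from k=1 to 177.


Telescoping with gap 2: two head and two tail terms survive.
= (1 + 1/2) - (1/178 + 1/179)
= 3/2 - 1/178 - 1/179 = 23718/15931

Sum = 23718/15931


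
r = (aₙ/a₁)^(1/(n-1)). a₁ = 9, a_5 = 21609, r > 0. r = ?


r^(n-1) = aₙ/a₁
r^4 = 21609/9 = 2401
r = 2401^(1/4)
= ±7; taking r > 0 gives r = 7

r = 7


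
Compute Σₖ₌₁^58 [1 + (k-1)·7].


aₙ = 1 + (58-1)×7 = 400
Sₙ = n(a₁+aₙ)/2 = 58×(1+400)/2
= 58×401/2 = 11629

S_58 = 11629


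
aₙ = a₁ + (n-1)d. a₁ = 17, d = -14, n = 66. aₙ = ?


aₙ = a₁ + (n-1)d
= 17 + (66-1)×-14
= 17 - 910
= -893

a_66 = -893


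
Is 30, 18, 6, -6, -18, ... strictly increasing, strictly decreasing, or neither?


Differences: -12, -12, -12, -12
All differences < 0 → strictly DECREASING

Monotonically decreasing


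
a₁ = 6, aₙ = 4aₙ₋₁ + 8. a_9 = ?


Computing step by step:
a_1 = 6
a_2 = 32
a_3 = 136
a_4 = 552
a_5 = 2216
a_6 = 8872
a_7 = 35496
a_8 = 141992
a_9 = 567976


a_9 = 567976


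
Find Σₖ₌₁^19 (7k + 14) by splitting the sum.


Σ(7k+14) = 7·Σk + 14·n
= 7·190 + 14·19
= 1330 + 266 = 1596

Σ = 1596


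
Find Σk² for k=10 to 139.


Σₖ₌10^139 k² = Σₖ₌₁^139 k² − Σₖ₌₁^9 k²
= 139·140·279/6 − 9·10·19/6
= 904890 − 285 = 904605

Σk² = 904605


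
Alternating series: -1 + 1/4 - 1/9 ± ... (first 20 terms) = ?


S = -1 + 1/4 - 1/9 + 1/16 - 1/25 + 1/36 - 1/49 + 1/64 ± ...
= -0.8213
(Full series converges to -π²/12 ≈ -0.8225)

S_20 = -0.8213


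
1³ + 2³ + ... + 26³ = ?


n(n+1)/2 = 26×27/2 = 351
Σk³ = 351² = 123201

Σk³ = 123201


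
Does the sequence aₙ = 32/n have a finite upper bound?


a₁ = 32, a₂ = 32/2, a₃ = 32/3, ...
0 < aₙ ≤ 32 for all n ≥ 1
Lower bound: 0, Upper bound: 32
The sequence IS bounded

Bounded (0 < aₙ ≤ 32)


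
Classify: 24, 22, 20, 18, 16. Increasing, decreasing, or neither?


Differences: -2, -2, -2, -2
All differences < 0 → strictly DECREASING

Monotonically decreasing


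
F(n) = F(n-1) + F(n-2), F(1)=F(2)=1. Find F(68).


Fibonacci sequence: 1, 1, 2, 3, 5, 8, 13, 21, 34, 55, 89, ...
F(68) = 72723460248141

F(68) = 72723460248141


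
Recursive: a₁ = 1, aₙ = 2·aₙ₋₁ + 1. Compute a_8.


Computing step by step:
a_1 = 1
a_2 = 3
a_3 = 7
a_4 = 15
a_5 = 31
a_6 = 63
a_7 = 127
a_8 = 255


a_8 = 255


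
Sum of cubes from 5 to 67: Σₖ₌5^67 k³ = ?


Σₖ₌5^67 k³ = [67·68/2]² − [4·5/2]²
= 5189284 − 100 = 5189184

Σk³ = 5189184


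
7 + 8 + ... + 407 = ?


Σₖ₌7^407 k = Σₖ₌₁^407 k − Σₖ₌₁^6 k
= 407·408/2 − 6·7/2
= 83028 − 21 = 83007

Σk = 83007


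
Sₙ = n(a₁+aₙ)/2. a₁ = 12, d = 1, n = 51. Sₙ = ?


aₙ = 12 + (51-1)×1 = 62
Sₙ = n(a₁+aₙ)/2 = 51×(12+62)/2
= 51×74/2 = 1887

S_51 = 1887


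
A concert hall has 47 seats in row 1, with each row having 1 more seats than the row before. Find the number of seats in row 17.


aₙ = a₁ + (n-1)d
= 47 + (17-1)×1
= 47 + 16
= 63

a_17 = 63


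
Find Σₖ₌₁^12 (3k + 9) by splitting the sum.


Σ(3k+9) = 3·Σk + 9·n
= 3·78 + 9·12
= 234 + 108 = 342

Σ = 342


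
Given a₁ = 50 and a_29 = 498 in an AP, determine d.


d = (aₙ - a₁)/(n-1)
= (498 - 50)/(29-1)
= 448/28 = 16

d = 16


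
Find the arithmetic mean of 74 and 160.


AM = (74 + 160)/2 = 234/2 = 117

AM = 117


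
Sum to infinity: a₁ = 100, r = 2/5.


S∞ = a₁/(1-r) = 100/(1 - 2/5)
= 100/(3/5)
= 500/3

S∞ = 500/3


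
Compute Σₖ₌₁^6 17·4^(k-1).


Sₙ = 17×(4^6 - 1)/(4 - 1)
= 17×(4096 - 1)/3
= 17×4095/3
= 23205

S_6 = 23205


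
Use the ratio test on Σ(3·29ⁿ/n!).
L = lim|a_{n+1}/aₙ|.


aₙ = 3·29^n/n!
a_{n+1}/aₙ = 29^(n+1)/(n+1)! × n!/29^n  (constant 3 cancels)
= 29/(n+1)
L = lim(n→∞) 29/(n+1) = 0
L < 1 → series CONVERGES

Converges (ratio test: L = 0 < 1)


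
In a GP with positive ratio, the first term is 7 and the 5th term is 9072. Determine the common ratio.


r^(n-1) = aₙ/a₁
r^4 = 9072/7 = 1296
r = 1296^(1/4)
= ±6; taking r > 0 gives r = 6

r = 6


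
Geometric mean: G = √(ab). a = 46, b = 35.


GM = √(46×35) = √1610 = 40.1248

GM = 40.1248


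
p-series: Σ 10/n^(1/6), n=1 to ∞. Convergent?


p-series test: Σ c/n^p converges if p > 1, diverges if p ≤ 1 (constant c > 0 doesn't affect convergence).
p = 1/6
1/6 ≤ 1 → DIVERGES

Diverges (p = 1/6 ≤ 1)


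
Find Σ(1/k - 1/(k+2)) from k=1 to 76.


Telescoping with gap 2: two head and two tail terms survive.
= (1 + 1/2) - (1/77 + 1/78)
= 3/2 - 1/77 - 1/78 = 4427/3003

Sum = 4427/3003


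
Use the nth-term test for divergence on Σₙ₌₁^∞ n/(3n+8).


lim(n→∞) n/(3n+8) = 1/3 = 1/3  (divide numerator and denominator by n)
lim aₙ = 1/3 ≠ 0 → series DIVERGES

Diverges (lim aₙ = 1/3 ≠ 0)


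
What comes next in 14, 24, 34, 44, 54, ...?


Pattern: arithmetic (d=10)
Terms: 14, 24, 34, 44, 54
Next term = 64

Next term = 64


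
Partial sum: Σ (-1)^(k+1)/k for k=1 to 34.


S = 1 - 1/2 + 1/3 - 1/4 + 1/5 - 1/6 + 1/7 - 1/8 ± ...
= 0.6787
(Full series converges to +ln(2) ≈ +0.6931)

S_34 = 0.6787


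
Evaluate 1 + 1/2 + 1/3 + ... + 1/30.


H_30 = 1/1 + 1/2 + 1/3 + ... + 1/30
= 9304682830147/2329089562800
≈ 3.995

H_30 = 9304682830147/2329089562800 ≈ 3.995


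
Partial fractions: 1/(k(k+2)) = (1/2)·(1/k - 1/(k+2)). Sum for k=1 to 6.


1/(k(k+2)) = (1/2)·(1/k - 1/(k+2)) (partial fractions)
Telescoping: Σ = (1/2)·(1 + 1/2 - 1/7 - 1/8) = 69/112

Sum = 69/112


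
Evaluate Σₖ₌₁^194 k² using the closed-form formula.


n = 194
n(n+1)(2n+1)/6 = 194×195×389/6
= 14715870/6 = 2452645

Σk² = 2452645


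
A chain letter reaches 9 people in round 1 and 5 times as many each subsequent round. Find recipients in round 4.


aₙ = a₁·r^(n-1)
= 9×5^3
= 9×125
= 1125

a_4 = 1125


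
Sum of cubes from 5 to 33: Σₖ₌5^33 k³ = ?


Σₖ₌5^33 k³ = [33·34/2]² − [4·5/2]²
= 314721 − 100 = 314621

Σk³ = 314621


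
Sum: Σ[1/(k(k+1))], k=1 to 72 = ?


1/(k(k+1)) = 1/k - 1/(k+1) (partial fractions)
Telescoping: Σ = 1 - 1/73 = 72/73

Sum = 72/73


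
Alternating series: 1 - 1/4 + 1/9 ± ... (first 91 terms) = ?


S = 1 - 1/4 + 1/9 - 1/16 + 1/25 - 1/36 + 1/49 - 1/64 ± ...
= 0.8225
(Full series converges to +π²/12 ≈ +0.8225)

S_91 = 0.8225


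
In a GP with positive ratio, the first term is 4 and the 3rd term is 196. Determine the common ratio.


r^(n-1) = aₙ/a₁
r^2 = 196/4 = 49
r = 49^(1/2)
= ±7; taking r > 0 gives r = 7

r = 7


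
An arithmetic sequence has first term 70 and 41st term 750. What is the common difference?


d = (aₙ - a₁)/(n-1)
= (750 - 70)/(41-1)
= 680/40 = 17

d = 17


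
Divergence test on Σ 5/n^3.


lim(n→∞) 5/n^3 = 0
lim aₙ = 0 → nth-term test is INCONCLUSIVE
(Need other tests; this is actually a convergent p-series with p=3 > 1)

Inconclusive (lim aₙ = 0; need another test)


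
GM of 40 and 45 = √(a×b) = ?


GM = √(40×45) = √1800 = 42.4264

GM = 42.4264


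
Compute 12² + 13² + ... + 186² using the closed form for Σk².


Σₖ₌12^186 k² = Σₖ₌₁^186 k² − Σₖ₌₁^11 k²
= 186·187·373/6 − 11·12·23/6
= 2162281 − 506 = 2161775

Σk² = 2161775


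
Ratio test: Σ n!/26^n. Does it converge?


aₙ = n!/26^n
a_{n+1}/aₙ = (n+1)!/26^(n+1) × 26^n/n!
= (n+1)/26
L = lim(n→∞) (n+1)/26 = ∞
L > 1 → series DIVERGES

Diverges (ratio test: L = ∞ > 1)


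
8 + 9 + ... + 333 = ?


Σₖ₌8^333 k = Σₖ₌₁^333 k − Σₖ₌₁^7 k
= 333·334/2 − 7·8/2
= 55611 − 28 = 55583

Σk = 55583


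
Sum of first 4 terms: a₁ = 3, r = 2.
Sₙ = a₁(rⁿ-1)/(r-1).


Sₙ = 3×(2^4 - 1)/(2 - 1)
= 3×(16 - 1)/1
= 3×15/1
= 45

S_4 = 45


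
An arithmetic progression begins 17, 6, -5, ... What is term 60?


aₙ = a₁ + (n-1)d
= 17 + (60-1)×-11
= 17 - 649
= -632

a_60 = -632


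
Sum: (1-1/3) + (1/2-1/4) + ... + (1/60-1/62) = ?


Telescoping with gap 2: two head and two tail terms survive.
= (1 + 1/2) - (1/61 + 1/62)
= 3/2 - 1/61 - 1/62 = 2775/1891

Sum = 2775/1891


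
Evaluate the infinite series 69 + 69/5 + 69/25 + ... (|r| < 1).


S∞ = a₁/(1-r) = 69/(1 - 1/5)
= 69/(4/5)
= 345/4

S∞ = 345/4


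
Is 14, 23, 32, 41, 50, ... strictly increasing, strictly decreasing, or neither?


Differences: 9, 9, 9, 9
All differences > 0 → strictly INCREASING

Monotonically increasing


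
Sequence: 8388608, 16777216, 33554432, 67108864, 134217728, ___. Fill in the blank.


Pattern: powers of 2: 2ⁿ
Terms: 8388608, 16777216, 33554432, 67108864, 134217728
Next term = 268435456

Next term = 268435456


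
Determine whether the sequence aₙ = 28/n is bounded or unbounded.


a₁ = 28, a₂ = 28/2, a₃ = 28/3, ...
0 < aₙ ≤ 28 for all n ≥ 1
Lower bound: 0, Upper bound: 28
The sequence IS bounded

Bounded (0 < aₙ ≤ 28)


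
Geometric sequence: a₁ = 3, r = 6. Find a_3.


aₙ = a₁·r^(n-1)
= 3×6^2
= 3×36
= 108

a_3 = 108


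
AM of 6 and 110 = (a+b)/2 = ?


AM = (6 + 110)/2 = 116/2 = 58

AM = 58


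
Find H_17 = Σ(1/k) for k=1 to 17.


H_17 = 1/1 + 1/2 + 1/3 + ... + 1/17
= 42142223/12252240
≈ 3.4396

H_17 = 42142223/12252240 ≈ 3.4396


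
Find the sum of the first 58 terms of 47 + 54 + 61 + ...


aₙ = 47 + (58-1)×7 = 446
Sₙ = n(a₁+aₙ)/2 = 58×(47+446)/2
= 58×493/2 = 14297

S_58 = 14297


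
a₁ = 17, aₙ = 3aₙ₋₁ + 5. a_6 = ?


Computing step by step:
a_1 = 17
a_2 = 56
a_3 = 173
a_4 = 524
a_5 = 1577
a_6 = 4736


a_6 = 4736


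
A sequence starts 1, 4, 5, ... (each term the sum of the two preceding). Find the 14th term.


Computing iteratively: 1, 4, 5, 9, 14, 23, 37, 60, 97, 157, 254, 411, ...
a_14 = 1076

a_14 = 1076


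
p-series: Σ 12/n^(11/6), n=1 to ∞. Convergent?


p-series test: Σ c/n^p converges if p > 1, diverges if p ≤ 1 (constant c > 0 doesn't affect convergence).
p = 11/6
11/6 > 1 → CONVERGES

Converges (p = 11/6 > 1)


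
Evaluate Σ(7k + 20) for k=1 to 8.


Σ(7k+20) = 7·Σk + 20·n
= 7·36 + 20·8
= 252 + 160 = 412

Σ = 412


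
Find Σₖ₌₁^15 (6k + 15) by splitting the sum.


Σ(6k+15) = 6·Σk + 15·n
= 6·120 + 15·15
= 720 + 225 = 945

Σ = 945


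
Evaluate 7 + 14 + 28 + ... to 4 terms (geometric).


Sₙ = 7×(2^4 - 1)/(2 - 1)
= 7×(16 - 1)/1
= 7×15/1
= 105

S_4 = 105


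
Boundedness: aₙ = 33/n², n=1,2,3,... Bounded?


a₁ = 33, a₂ = 33/4, a₃ = 33/9, ...
0 < aₙ ≤ 33 for all n ≥ 1
The sequence IS bounded

Bounded (0 < aₙ ≤ 33)


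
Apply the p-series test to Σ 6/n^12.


p-series test: Σ c/n^p converges if p > 1, diverges if p ≤ 1 (constant c > 0 doesn't affect convergence).
p = 12
12 > 1 → CONVERGES

Converges (p = 12 > 1)


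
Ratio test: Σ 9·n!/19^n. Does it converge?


aₙ = 9·n!/19^n
a_{n+1}/aₙ = (n+1)!/19^(n+1) × 19^n/n!  (constant 9 cancels)
= (n+1)/19
L = lim(n→∞) (n+1)/19 = ∞
L > 1 → series DIVERGES

Diverges (ratio test: L = ∞ > 1)


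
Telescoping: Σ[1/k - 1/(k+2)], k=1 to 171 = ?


Telescoping with gap 2: two head and two tail terms survive.
= (1 + 1/2) - (1/172 + 1/173)
= 3/2 - 1/172 - 1/173 = 44289/29756

Sum = 44289/29756


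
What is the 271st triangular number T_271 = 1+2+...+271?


n(n+1)/2 = 271×272/2 = 73712/2 = 36856

Σk = 36856


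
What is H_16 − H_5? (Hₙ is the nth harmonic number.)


Σₖ₌6^16 1/k = 1/6 + 1/7 + 1/8 + ... + 1/16
= 158183/144144
≈ 1.0974

Sum = 158183/144144 ≈ 1.0974


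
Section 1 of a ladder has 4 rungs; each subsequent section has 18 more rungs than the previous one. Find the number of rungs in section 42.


aₙ = a₁ + (n-1)d
= 4 + (42-1)×18
= 4 + 738
= 742

a_42 = 742


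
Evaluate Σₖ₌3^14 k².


Σₖ₌3^14 k² = Σₖ₌₁^14 k² − Σₖ₌₁^2 k²
= 14·15·29/6 − 2·3·5/6
= 1015 − 5 = 1010

Σk² = 1010


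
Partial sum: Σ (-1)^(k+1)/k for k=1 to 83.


S = 1 - 1/2 + 1/3 - 1/4 + 1/5 - 1/6 + 1/7 - 1/8 ± ...
= 0.6991
(Full series converges to +ln(2) ≈ +0.6931)

S_83 = 0.6991


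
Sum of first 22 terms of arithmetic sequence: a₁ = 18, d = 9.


aₙ = 18 + (22-1)×9 = 207
Sₙ = n(a₁+aₙ)/2 = 22×(18+207)/2
= 22×225/2 = 2475

S_22 = 2475


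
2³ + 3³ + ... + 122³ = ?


Σₖ₌2^122 k³ = [122·123/2]² − [1·2/2]²
= 56295009 − 1 = 56295008

Σk³ = 56295008


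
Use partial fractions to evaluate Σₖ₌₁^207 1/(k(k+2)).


1/(k(k+2)) = (1/2)·(1/k - 1/(k+2)) (partial fractions)
Telescoping: Σ = (1/2)·(1 + 1/2 - 1/208 - 1/209) = 64791/86944

Sum = 64791/86944


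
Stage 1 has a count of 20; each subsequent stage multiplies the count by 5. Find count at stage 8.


aₙ = a₁·r^(n-1)
= 20×5^7
= 20×78125
= 1562500

a_8 = 1562500


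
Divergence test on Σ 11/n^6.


lim(n→∞) 11/n^6 = 0
lim aₙ = 0 → nth-term test is INCONCLUSIVE
(Need other tests; this is actually a convergent p-series with p=6 > 1)

Inconclusive (lim aₙ = 0; need another test)


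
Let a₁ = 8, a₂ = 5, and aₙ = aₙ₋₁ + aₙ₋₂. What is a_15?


Computing iteratively: 8, 5, 13, 18, 31, 49, 80, 129, 209, 338, 547, 885, ...
a_15 = 3749

a_15 = 3749


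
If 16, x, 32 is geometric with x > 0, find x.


GM = √(16×32) = √512 = 22.6274

GM = 22.6274


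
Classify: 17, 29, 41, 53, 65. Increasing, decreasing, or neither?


Differences: 12, 12, 12, 12
All differences > 0 → strictly INCREASING

Monotonically increasing


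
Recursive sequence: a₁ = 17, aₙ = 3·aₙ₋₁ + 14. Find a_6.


Computing step by step:
a_1 = 17
a_2 = 65
a_3 = 209
a_4 = 641
a_5 = 1937
a_6 = 5825


a_6 = 5825


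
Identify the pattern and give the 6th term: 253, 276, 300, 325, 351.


Pattern: triangular numbers: n(n+1)/2
Terms: 253, 276, 300, 325, 351
Next term = 378

Next term = 378


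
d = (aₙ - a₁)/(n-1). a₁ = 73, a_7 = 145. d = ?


d = (aₙ - a₁)/(n-1)
= (145 - 73)/(7-1)
= 72/6 = 12

d = 12


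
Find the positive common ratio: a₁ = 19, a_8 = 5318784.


r^(n-1) = aₙ/a₁
r^7 = 5318784/19 = 279936
r = 279936^(1/7)
= 6

r = 6


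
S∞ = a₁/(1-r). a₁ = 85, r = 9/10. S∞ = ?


S∞ = a₁/(1-r) = 85/(1 - 9/10)
= 85/(1/10)
= 850

S∞ = 850


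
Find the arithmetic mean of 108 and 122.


AM = (108 + 122)/2 = 230/2 = 115

AM = 115


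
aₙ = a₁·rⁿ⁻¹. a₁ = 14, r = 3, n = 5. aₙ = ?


aₙ = a₁·r^(n-1)
= 14×3^4
= 14×81
= 1134

a_5 = 1134


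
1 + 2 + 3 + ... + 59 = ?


n(n+1)/2 = 59×60/2 = 3540/2 = 1770

Σk = 1770


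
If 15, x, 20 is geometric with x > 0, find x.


GM = √(15×20) = √300 = 17.3205

GM = 17.3205


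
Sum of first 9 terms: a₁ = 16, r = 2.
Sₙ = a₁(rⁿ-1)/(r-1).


Sₙ = 16×(2^9 - 1)/(2 - 1)
= 16×(512 - 1)/1
= 16×511/1
= 8176

S_9 = 8176


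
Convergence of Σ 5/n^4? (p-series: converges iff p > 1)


p-series test: Σ c/n^p converges if p > 1, diverges if p ≤ 1 (constant c > 0 doesn't affect convergence).
p = 4
4 > 1 → CONVERGES

Converges (p = 4 > 1)


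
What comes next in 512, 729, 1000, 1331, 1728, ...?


Pattern: perfect cubes: n³
Terms: 512, 729, 1000, 1331, 1728
Next term = 2197

Next term = 2197


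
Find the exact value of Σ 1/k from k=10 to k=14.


Σₖ₌10^14 1/k = 1/10 + 1/11 + 1/12 + 1/13 + 1/14
= 25381/60060
≈ 0.4226

Sum = 25381/60060 ≈ 0.4226


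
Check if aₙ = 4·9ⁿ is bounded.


aₙ = 4·9ⁿ → as n→∞, aₙ→∞ (since base 9 > 1)
No finite upper bound exists
The sequence is UNBOUNDED

Unbounded (aₙ → ∞ as n → ∞)


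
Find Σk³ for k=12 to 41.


Σₖ₌12^41 k³ = [41·42/2]² − [11·12/2]²
= 741321 − 4356 = 736965

Σk³ = 736965


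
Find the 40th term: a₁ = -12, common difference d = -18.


aₙ = a₁ + (n-1)d
= -12 + (40-1)×-18
= -12 - 702
= -714

a_40 = -714


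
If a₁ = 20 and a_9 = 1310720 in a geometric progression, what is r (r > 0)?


r^(n-1) = aₙ/a₁
r^8 = 1310720/20 = 65536
r = 65536^(1/8)
= ±4; taking r > 0 gives r = 4

r = 4


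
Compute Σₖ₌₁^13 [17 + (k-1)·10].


aₙ = 17 + (13-1)×10 = 137
Sₙ = n(a₁+aₙ)/2 = 13×(17+137)/2
= 13×154/2 = 1001

S_13 = 1001


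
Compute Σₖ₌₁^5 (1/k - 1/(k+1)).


Telescoping: adjacent terms cancel.
= 1/1 - 1/6
= 1 - 1/6 = 5/6

Sum = 5/6


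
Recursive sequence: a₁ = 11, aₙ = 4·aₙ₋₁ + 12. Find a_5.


Computing step by step:
a_1 = 11
a_2 = 56
a_3 = 236
a_4 = 956
a_5 = 3836


a_5 = 3836


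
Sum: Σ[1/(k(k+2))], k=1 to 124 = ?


1/(k(k+2)) = (1/2)·(1/k - 1/(k+2)) (partial fractions)
Telescoping: Σ = (1/2)·(1 + 1/2 - 1/125 - 1/126) = 11687/15750

Sum = 11687/15750


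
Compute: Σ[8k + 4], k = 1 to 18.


Σ(8k+4) = 8·Σk + 4·n
= 8·171 + 4·18
= 1368 + 72 = 1440

Σ = 1440


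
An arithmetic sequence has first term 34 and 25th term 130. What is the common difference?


d = (aₙ - a₁)/(n-1)
= (130 - 34)/(25-1)
= 96/24 = 4

d = 4


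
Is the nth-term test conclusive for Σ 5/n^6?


lim(n→∞) 5/n^6 = 0
lim aₙ = 0 → nth-term test is INCONCLUSIVE
(Need other tests; this is actually a convergent p-series with p=6 > 1)

Inconclusive (lim aₙ = 0; need another test)


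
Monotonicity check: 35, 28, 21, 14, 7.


Differences: -7, -7, -7, -7
All differences < 0 → strictly DECREASING

Monotonically decreasing


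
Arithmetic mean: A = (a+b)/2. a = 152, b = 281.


AM = (152 + 281)/2 = 433/2 = 216.5

AM = 216.5


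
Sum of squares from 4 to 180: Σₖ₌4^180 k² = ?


Σₖ₌4^180 k² = Σₖ₌₁^180 k² − Σₖ₌₁^3 k²
= 180·181·361/6 − 3·4·7/6
= 1960230 − 14 = 1960216

Σk² = 1960216


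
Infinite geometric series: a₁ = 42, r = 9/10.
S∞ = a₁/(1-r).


S∞ = a₁/(1-r) = 42/(1 - 9/10)
= 42/(1/10)
= 420

S∞ = 420


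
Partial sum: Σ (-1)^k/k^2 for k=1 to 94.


S = -1 + 1/4 - 1/9 + 1/16 - 1/25 + 1/36 - 1/49 + 1/64 ± ...
= -0.8224
(Full series converges to -π²/12 ≈ -0.8225)

S_94 = -0.8224


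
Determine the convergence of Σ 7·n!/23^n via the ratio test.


aₙ = 7·n!/23^n
a_{n+1}/aₙ = (n+1)!/23^(n+1) × 23^n/n!  (constant 7 cancels)
= (n+1)/23
L = lim(n→∞) (n+1)/23 = ∞
L > 1 → series DIVERGES

Diverges (ratio test: L = ∞ > 1)


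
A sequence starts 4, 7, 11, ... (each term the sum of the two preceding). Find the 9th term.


Computing iteratively: 4, 7, 11, 18, 29, 47, 76, 123, 199
a_9 = 199

a_9 = 199


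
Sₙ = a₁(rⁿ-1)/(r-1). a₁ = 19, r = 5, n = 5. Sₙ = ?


Sₙ = 19×(5^5 - 1)/(5 - 1)
= 19×(3125 - 1)/4
= 19×3124/4
= 14839

S_5 = 14839


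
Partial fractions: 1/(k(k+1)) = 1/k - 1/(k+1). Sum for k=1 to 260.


1/(k(k+1)) = 1/k - 1/(k+1) (partial fractions)
Telescoping: Σ = 1 - 1/261 = 260/261

Sum = 260/261


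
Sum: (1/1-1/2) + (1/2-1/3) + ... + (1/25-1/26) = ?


Telescoping: adjacent terms cancel.
= 1/1 - 1/26
= 1 - 1/26 = 25/26

Sum = 25/26


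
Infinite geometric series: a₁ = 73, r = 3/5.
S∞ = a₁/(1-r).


S∞ = a₁/(1-r) = 73/(1 - 3/5)
= 73/(2/5)
= 365/2

S∞ = 365/2


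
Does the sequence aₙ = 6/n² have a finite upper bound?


a₁ = 6, a₂ = 6/4, a₃ = 6/9, ...
0 < aₙ ≤ 6 for all n ≥ 1
The sequence IS bounded

Bounded (0 < aₙ ≤ 6)


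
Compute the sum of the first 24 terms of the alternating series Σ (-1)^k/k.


S = -1 + 1/2 - 1/3 + 1/4 - 1/5 + 1/6 - 1/7 + 1/8 ± ...
= -0.6727
(Full series converges to -ln(2) ≈ -0.6931)

S_24 = -0.6727


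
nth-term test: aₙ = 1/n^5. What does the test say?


lim(n→∞) 1/n^5 = 0
lim aₙ = 0 → nth-term test is INCONCLUSIVE
(Need other tests; this is actually a convergent p-series with p=5 > 1)

Inconclusive (lim aₙ = 0; need another test)


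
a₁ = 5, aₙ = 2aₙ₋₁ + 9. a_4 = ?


Computing step by step:
a_1 = 5
a_2 = 19
a_3 = 47
a_4 = 103


a_4 = 103


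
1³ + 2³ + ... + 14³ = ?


n(n+1)/2 = 14×15/2 = 105
Σk³ = 105² = 11025

Σk³ = 11025


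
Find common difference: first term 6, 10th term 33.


d = (aₙ - a₁)/(n-1)
= (33 - 6)/(10-1)
= 27/9 = 3

d = 3


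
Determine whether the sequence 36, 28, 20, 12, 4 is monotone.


Differences: -8, -8, -8, -8
All differences < 0 → strictly DECREASING

Monotonically decreasing


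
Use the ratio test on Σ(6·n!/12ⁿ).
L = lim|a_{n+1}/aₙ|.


aₙ = 6·n!/12^n
a_{n+1}/aₙ = (n+1)!/12^(n+1) × 12^n/n!  (constant 6 cancels)
= (n+1)/12
L = lim(n→∞) (n+1)/12 = ∞
L > 1 → series DIVERGES

Diverges (ratio test: L = ∞ > 1)


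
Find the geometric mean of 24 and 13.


GM = √(24×13) = √312 = 17.6635

GM = 17.6635


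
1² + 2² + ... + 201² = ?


n = 201
n(n+1)(2n+1)/6 = 201×202×403/6
= 16362606/6 = 2727101

Σk² = 2727101


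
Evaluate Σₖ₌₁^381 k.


n(n+1)/2 = 381×382/2 = 145542/2 = 72771

Σk = 72771


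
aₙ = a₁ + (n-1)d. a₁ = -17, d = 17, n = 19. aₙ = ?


aₙ = a₁ + (n-1)d
= -17 + (19-1)×17
= -17 + 306
= 289

a_19 = 289


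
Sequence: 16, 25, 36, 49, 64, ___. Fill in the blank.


Pattern: perfect squares: n²
Terms: 16, 25, 36, 49, 64
Next term = 81

Next term = 81


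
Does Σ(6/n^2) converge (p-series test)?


p-series test: Σ c/n^p converges if p > 1, diverges if p ≤ 1 (constant c > 0 doesn't affect convergence).
p = 2
2 > 1 → CONVERGES

Converges (p = 2 > 1)


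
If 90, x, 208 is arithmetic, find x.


AM = (90 + 208)/2 = 298/2 = 149

AM = 149


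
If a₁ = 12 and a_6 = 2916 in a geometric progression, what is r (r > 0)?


r^(n-1) = aₙ/a₁
r^5 = 2916/12 = 243
r = 243^(1/5)
= 3

r = 3


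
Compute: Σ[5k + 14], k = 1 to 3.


Σ(5k+14) = 5·Σk + 14·n
= 5·6 + 14·3
= 30 + 42 = 72

Σ = 72
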